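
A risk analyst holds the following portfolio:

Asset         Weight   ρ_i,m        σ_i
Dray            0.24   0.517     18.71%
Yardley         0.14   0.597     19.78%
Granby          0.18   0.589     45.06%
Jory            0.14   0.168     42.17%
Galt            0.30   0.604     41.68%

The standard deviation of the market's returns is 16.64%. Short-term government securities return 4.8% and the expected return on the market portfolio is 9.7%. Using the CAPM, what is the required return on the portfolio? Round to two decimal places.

β_Dray = 0.517 × 18.71% / 16.64% = 0.5813
β_Yardley = 0.597 × 19.78% / 16.64% = 0.7097
β_Granby = 0.589 × 45.06% / 16.64% = 1.5950
β_Jory = 0.168 × 42.17% / 16.64% = 0.4258
β_Galt = 0.604 × 41.68% / 16.64% = 1.5129
β_P = Σ w_i β_i = 0.24×0.5813 + 0.14×0.7097 + 0.18×1.5950 + 0.14×0.4258 + 0.30×1.5129 = 1.0395
MRP = 9.7% − 4.8% = 4.90%
E(R_P) = R_f + β_P × MRP = 4.8% + 1.0395 × 4.9% = 9.89%

9.89%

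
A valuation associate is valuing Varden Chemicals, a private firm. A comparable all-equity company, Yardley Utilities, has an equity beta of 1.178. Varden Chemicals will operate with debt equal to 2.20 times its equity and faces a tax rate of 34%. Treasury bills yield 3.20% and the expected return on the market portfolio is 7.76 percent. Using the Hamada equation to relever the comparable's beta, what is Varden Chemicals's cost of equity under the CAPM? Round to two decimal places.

β_L = β_U × [1 + (1 − t)(D/E)] = 1.178 × [1 + (1 − 0.34) × 2.20]
    = 1.178 × [1 + 0.66 × 2.20] = 1.178 × 2.4520 = 2.8885
MRP = 7.76% − 3.20% = 4.56%
E(R) = R_f + β_L × MRP = 3.20% + 2.8885 × 4.56% = 16.37%

16.37%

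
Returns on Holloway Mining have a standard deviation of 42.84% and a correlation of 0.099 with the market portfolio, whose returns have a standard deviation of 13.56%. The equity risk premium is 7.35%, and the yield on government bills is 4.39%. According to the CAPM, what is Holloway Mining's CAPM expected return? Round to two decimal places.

β = ρ × σ_i / σ_m = 0.099 × 42.84% / 13.56% = 0.3128
E(R) = 4.39% + 0.3128 × 7.35% = 6.69%

6.69%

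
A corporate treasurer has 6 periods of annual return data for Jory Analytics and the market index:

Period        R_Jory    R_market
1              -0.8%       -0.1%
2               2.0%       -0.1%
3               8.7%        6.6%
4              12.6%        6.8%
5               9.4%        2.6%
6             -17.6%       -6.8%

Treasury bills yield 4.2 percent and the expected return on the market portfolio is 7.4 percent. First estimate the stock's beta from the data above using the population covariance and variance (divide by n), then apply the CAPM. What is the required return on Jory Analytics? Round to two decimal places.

Mean R_i = (-0.8 + 2.0 + 8.7 + 12.6 + 9.4 − 17.6) / 6 = 2.3833%
Mean R_m = (-0.1 − 0.1 + 6.6 + 6.8 + 2.6 − 6.8) / 6 = 1.5000%
Σ(R_i − R̄_i)(R_m − R̄_m) = 265.6500  ⇒  Cov = 265.6500 / 6 = 44.2750
Σ(R_m − R̄_m)² = 129.3200  ⇒  Var(R_m) = 129.3200 / 6 = 21.5533
β = Cov / Var(R_m) = 44.2750 / 21.5533 = 2.0542
MRP = 7.4% − 4.2% = 3.20%
E(R) = R_f + β × MRP = 4.2% + 2.0542 × 3.2% = 10.77%

10.77%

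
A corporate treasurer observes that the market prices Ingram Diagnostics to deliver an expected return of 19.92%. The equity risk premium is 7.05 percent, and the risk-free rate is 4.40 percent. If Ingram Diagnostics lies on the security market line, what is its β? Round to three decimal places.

β = (E(R) − R_f) / MRP = (19.92% − 4.40%) / 7.05% = 15.52% / 7.05% = 2.201

2.201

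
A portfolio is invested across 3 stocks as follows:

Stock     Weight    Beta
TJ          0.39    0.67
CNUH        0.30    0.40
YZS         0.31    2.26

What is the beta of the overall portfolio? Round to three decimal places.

1.082

β_P = Σ w_i β_i = 0.39×0.67 + 0.30×0.40 + 0.31×2.26 = 1.0819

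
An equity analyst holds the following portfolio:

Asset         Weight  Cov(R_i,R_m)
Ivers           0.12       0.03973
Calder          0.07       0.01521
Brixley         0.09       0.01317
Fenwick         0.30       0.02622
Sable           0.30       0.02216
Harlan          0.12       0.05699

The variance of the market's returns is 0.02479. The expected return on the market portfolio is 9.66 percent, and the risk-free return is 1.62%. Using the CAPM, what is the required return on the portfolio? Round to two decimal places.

10.82%

β_Ivers = 0.03973 / 0.02479 = 1.6027
β_Calder = 0.01521 / 0.02479 = 0.6136
β_Brixley = 0.01317 / 0.02479 = 0.5313
β_Fenwick = 0.02622 / 0.02479 = 1.0577
β_Sable = 0.02216 / 0.02479 = 0.8939
β_Harlan = 0.05699 / 0.02479 = 2.2989
β_P = Σ w_i β_i = 0.12×1.6027 + 0.07×0.6136 + 0.09×0.5313 + 0.30×1.0577 + 0.30×0.8939 + 0.12×2.2989 = 1.1444
MRP = 9.66% − 1.62% = 8.04%
E(R_P) = R_f + β_P × MRP = 1.62% + 1.1444 × 8.04% = 10.82%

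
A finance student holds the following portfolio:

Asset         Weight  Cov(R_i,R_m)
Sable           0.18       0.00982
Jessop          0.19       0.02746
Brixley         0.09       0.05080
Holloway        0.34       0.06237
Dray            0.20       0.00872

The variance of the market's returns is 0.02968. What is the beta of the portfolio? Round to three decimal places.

β_Sable = 0.00982 / 0.02968 = 0.3309
β_Jessop = 0.02746 / 0.02968 = 0.9252
β_Brixley = 0.05080 / 0.02968 = 1.7116
β_Holloway = 0.06237 / 0.02968 = 2.1014
β_Dray = 0.00872 / 0.02968 = 0.2938
β_P = Σ w_i β_i = 0.18×0.3309 + 0.19×0.9252 + 0.09×1.7116 + 0.34×2.1014 + 0.20×0.2938 = 1.1626

1.163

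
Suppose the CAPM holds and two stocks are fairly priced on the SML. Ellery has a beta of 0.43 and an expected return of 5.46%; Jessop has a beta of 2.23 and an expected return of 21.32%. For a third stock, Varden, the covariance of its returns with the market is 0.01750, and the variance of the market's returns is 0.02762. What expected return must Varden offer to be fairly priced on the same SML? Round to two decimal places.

7.25%

MRP = (21.32% − 5.46%) / (2.23 − 0.43) = 8.8111%
R_f = 5.46% − 0.43 × 8.8111% = 1.6712%
β_Varden = Cov / Var(R_m) = 0.01750 / 0.02762 = 0.6336
E(R_Varden) = R_f + β × MRP = 1.6712% + 0.6336 × 8.8111% = 7.25%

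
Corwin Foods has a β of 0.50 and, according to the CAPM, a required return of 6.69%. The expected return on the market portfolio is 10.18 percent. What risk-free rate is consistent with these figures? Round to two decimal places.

3.20%

E(R) = R_f + β(E(R_m) − R_f) = R_f(1 − β) + β·E(R_m)
6.69% = R_f × (1 − 0.50) + 0.50 × 10.18%
6.69% = R_f × 0.50 + 5.0900%
R_f = (6.69% − 5.0900%) / 0.50 = 3.20%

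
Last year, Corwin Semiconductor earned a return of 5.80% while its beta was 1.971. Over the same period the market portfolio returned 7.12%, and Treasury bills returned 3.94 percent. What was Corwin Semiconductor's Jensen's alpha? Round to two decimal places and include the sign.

Market excess return = 7.12% − 3.94% = 3.18%
CAPM benchmark = R_f + β(R_m − R_f) = 3.94% + 1.971 × 3.18% = 10.20778%
α = actual − benchmark = 5.80% − 10.20778% = -4.41%

-4.41%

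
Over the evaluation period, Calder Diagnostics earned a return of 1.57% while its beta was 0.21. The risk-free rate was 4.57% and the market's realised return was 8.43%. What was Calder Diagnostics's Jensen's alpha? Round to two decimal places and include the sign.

Market excess return = 8.43% − 4.57% = 3.86%
CAPM benchmark = R_f + β(R_m − R_f) = 4.57% + 0.21 × 3.86% = 5.3806%
α = actual − benchmark = 1.57% − 5.3806% = -3.81%

-3.81%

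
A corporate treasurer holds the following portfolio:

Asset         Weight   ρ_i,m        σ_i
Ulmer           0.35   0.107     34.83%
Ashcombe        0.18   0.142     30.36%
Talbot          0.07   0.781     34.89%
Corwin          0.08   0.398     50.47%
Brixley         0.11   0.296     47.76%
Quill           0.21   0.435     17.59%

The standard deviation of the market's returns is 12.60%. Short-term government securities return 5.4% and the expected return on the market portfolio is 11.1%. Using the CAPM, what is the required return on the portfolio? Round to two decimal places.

β_Ulmer = 0.107 × 34.83% / 12.60% = 0.2958
β_Ashcombe = 0.142 × 30.36% / 12.60% = 0.3422
β_Talbot = 0.781 × 34.89% / 12.60% = 2.1626
β_Corwin = 0.398 × 50.47% / 12.60% = 1.5942
β_Brixley = 0.296 × 47.76% / 12.60% = 1.1220
β_Quill = 0.435 × 17.59% / 12.60% = 0.6073
β_P = Σ w_i β_i = 0.35×0.2958 + 0.18×0.3422 + 0.07×2.1626 + 0.08×1.5942 + 0.11×1.1220 + 0.21×0.6073 = 0.6950
MRP = 11.1% − 5.4% = 5.70%
E(R_P) = R_f + β_P × MRP = 5.4% + 0.6950 × 5.7% = 9.36%

9.36%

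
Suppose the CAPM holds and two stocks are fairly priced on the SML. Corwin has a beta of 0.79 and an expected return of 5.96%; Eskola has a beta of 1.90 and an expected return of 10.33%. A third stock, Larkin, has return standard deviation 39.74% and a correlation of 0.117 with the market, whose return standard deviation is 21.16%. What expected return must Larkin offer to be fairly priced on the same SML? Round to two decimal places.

3.71%

MRP = (10.33% − 5.96%) / (1.90 − 0.79) = 3.9369%
R_f = 5.96% − 0.79 × 3.9369% = 2.8498%
β_Larkin = ρ·σ_i/σ_m = 0.117 × 39.74 / 21.16 = 0.2197
E(R_Larkin) = R_f + β × MRP = 2.8498% + 0.2197 × 3.9369% = 3.71%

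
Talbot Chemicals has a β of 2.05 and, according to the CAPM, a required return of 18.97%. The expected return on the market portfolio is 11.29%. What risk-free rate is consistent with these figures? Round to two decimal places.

E(R) = R_f + β(E(R_m) − R_f) = R_f(1 − β) + β·E(R_m)
18.97% = R_f × (1 − 2.05) + 2.05 × 11.29%
18.97% = R_f × -1.05 + 23.1445%
R_f = (18.97% − 23.1445%) / -1.05 = 3.98%

3.98%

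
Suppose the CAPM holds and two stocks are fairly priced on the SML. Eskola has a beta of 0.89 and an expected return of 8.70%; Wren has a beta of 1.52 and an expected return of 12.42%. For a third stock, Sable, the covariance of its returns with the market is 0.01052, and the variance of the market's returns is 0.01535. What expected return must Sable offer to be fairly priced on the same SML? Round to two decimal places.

MRP = (12.42% − 8.70%) / (1.52 − 0.89) = 5.9048%
R_f = 8.70% − 0.89 × 5.9048% = 3.4447%
β_Sable = Cov / Var(R_m) = 0.01052 / 0.01535 = 0.6853
E(R_Sable) = R_f + β × MRP = 3.4447% + 0.6853 × 5.9048% = 7.49%

7.49%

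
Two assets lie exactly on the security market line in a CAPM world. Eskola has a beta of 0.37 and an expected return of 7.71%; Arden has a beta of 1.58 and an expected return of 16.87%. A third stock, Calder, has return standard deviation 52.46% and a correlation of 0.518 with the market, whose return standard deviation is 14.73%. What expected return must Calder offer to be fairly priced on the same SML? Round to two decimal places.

MRP = (16.87% − 7.71%) / (1.58 − 0.37) = 7.5702%
R_f = 7.71% − 0.37 × 7.5702% = 4.9090%
β_Calder = ρ·σ_i/σ_m = 0.518 × 52.46 / 14.73 = 1.8448
E(R_Calder) = R_f + β × MRP = 4.9090% + 1.8448 × 7.5702% = 18.87%

18.87%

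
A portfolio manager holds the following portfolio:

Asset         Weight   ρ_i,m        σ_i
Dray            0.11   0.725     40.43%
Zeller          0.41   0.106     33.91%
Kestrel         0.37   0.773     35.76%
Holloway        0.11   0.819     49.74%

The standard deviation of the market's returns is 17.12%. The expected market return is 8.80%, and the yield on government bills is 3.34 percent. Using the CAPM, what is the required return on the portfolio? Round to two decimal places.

9.53%

β_Dray = 0.725 × 40.43% / 17.12% = 1.7121
β_Zeller = 0.106 × 33.91% / 17.12% = 0.2100
β_Kestrel = 0.773 × 35.76% / 17.12% = 1.6146
β_Holloway = 0.819 × 49.74% / 17.12% = 2.3795
β_P = Σ w_i β_i = 0.11×1.7121 + 0.41×0.2100 + 0.37×1.6146 + 0.11×2.3795 = 1.1336
MRP = 8.80% − 3.34% = 5.46%
E(R_P) = R_f + β_P × MRP = 3.34% + 1.1336 × 5.46% = 9.53%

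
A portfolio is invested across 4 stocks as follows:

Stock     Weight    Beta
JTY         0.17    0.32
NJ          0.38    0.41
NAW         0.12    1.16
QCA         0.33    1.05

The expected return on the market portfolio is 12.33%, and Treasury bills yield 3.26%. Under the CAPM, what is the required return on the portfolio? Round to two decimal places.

9.57%

β_P = Σ w_i β_i = 0.17×0.32 + 0.38×0.41 + 0.12×1.16 + 0.33×1.05 = 0.6959
MRP = 12.33% − 3.26% = 9.07%
E(R_P) = R_f + β_P × MRP = 3.26% + 0.6959 × 9.07% = 9.57%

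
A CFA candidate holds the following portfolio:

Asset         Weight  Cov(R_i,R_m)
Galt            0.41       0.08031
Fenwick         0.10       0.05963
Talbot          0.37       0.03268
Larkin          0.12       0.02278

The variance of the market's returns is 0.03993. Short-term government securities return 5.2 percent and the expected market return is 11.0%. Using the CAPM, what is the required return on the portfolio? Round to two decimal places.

13.00%

β_Galt = 0.08031 / 0.03993 = 2.0113
β_Fenwick = 0.05963 / 0.03993 = 1.4934
β_Talbot = 0.03268 / 0.03993 = 0.8184
β_Larkin = 0.02278 / 0.03993 = 0.5705
β_P = Σ w_i β_i = 0.41×2.0113 + 0.10×1.4934 + 0.37×0.8184 + 0.12×0.5705 = 1.3452
MRP = 11.0% − 5.2% = 5.80%
E(R_P) = R_f + β_P × MRP = 5.2% + 1.3452 × 5.8% = 13.00%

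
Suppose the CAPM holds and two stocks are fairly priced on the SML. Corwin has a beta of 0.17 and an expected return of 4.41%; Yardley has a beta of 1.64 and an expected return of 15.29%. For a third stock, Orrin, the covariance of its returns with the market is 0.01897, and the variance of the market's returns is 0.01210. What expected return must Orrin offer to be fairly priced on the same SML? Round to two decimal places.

MRP = (15.29% − 4.41%) / (1.64 − 0.17) = 7.4014%
R_f = 4.41% − 0.17 × 7.4014% = 3.1518%
β_Orrin = Cov / Var(R_m) = 0.01897 / 0.01210 = 1.5678
E(R_Orrin) = R_f + β × MRP = 3.1518% + 1.5678 × 7.4014% = 14.76%

14.76%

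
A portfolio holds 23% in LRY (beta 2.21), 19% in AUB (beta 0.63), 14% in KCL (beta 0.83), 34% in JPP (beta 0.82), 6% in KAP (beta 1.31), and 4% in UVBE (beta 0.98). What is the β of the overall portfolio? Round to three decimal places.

1.141

β_P = Σ w_i β_i = 0.23×2.21 + 0.19×0.63 + 0.14×0.83 + 0.34×0.82 + 0.06×1.31 + 0.04×0.98 = 1.1408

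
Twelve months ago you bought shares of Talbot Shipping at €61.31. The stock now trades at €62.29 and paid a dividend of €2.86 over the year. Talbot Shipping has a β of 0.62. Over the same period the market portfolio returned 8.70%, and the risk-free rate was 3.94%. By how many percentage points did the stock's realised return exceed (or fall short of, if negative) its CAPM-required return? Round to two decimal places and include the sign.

-0.63%

Realised HPR = (P1 + D1 − P0) / P0 = (62.29 + 2.86 − 61.31) / 61.31 = 3.84 / 61.31 = 6.2633%
MRP = 8.70% − 3.94% = 4.76%
CAPM required = R_f + β·MRP = 3.94% + 0.62 × 4.76% = 6.8912%
α = realised − required = 6.2633% − 6.8912% = -0.63%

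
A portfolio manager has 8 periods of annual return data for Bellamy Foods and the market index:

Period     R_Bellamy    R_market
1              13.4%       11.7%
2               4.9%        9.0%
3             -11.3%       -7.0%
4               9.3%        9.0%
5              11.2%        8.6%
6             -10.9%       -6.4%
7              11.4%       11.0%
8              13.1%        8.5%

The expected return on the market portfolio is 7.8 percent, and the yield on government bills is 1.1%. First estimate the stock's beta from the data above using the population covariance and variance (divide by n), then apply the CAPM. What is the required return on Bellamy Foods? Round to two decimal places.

9.91%

Mean R_i = (13.4 + 4.9 − 11.3 + 9.3 + 11.2 − 10.9 + 11.4 + 13.1) / 8 = 5.1375%
Mean R_m = (11.7 + 9.0 − 7.0 + 9.0 + 8.6 − 6.4 + 11.0 + 8.5) / 8 = 5.5500%
Σ(R_i − R̄_i)(R_m − R̄_m) = 538.4050  ⇒  Cov = 538.4050 / 8 = 67.3006
Σ(R_m − R̄_m)² = 409.6400  ⇒  Var(R_m) = 409.6400 / 8 = 51.2050
β = Cov / Var(R_m) = 67.3006 / 51.2050 = 1.3143
MRP = 7.8% − 1.1% = 6.70%
E(R) = R_f + β × MRP = 1.1% + 1.3143 × 6.7% = 9.91%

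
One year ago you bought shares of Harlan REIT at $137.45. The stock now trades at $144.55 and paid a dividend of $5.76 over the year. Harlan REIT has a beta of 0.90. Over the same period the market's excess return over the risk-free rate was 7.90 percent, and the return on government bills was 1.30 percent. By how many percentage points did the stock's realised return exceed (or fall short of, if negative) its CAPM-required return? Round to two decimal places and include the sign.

Realised HPR = (P1 + D1 − P0) / P0 = (144.55 + 5.76 − 137.45) / 137.45 = 12.86 / 137.45 = 9.3561%
CAPM required = R_f + β·MRP = 1.30% + 0.90 × 7.90% = 8.4100%
α = realised − required = 9.3561% − 8.4100% = +0.95%

+0.95%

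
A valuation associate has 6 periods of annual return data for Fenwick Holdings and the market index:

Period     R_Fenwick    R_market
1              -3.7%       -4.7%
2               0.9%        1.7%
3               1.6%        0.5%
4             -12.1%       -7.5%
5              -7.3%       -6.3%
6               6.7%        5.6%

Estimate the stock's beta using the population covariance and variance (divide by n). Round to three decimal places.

Mean R_i = (-3.7 + 0.9 + 1.6 − 12.1 − 7.3 + 6.7) / 6 = -2.3167%
Mean R_m = (-4.7 + 1.7 + 0.5 − 7.5 − 6.3 + 5.6) / 6 = -1.7833%
Σ(R_i − R̄_i)(R_m − R̄_m) = 169.1917  ⇒  Cov = 169.1917 / 6 = 28.1986
Σ(R_m − R̄_m)² = 133.4483  ⇒  Var(R_m) = 133.4483 / 6 = 22.2414
β = Cov / Var(R_m) = 28.1986 / 22.2414 = 1.2678

1.268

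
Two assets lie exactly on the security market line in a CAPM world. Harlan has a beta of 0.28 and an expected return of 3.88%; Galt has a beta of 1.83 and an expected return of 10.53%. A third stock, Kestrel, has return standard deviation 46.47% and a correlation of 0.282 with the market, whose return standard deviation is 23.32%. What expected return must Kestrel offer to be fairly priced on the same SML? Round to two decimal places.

MRP = (10.53% − 3.88%) / (1.83 − 0.28) = 4.2903%
R_f = 3.88% − 0.28 × 4.2903% = 2.6787%
β_Kestrel = ρ·σ_i/σ_m = 0.282 × 46.47 / 23.32 = 0.5619
E(R_Kestrel) = R_f + β × MRP = 2.6787% + 0.5619 × 4.2903% = 5.09%

5.09%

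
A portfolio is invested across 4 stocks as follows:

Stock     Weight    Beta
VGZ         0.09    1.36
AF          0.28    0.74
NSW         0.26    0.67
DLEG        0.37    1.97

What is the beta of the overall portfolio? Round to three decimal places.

β_P = Σ w_i β_i = 0.09×1.36 + 0.28×0.74 + 0.26×0.67 + 0.37×1.97 = 1.2327

1.233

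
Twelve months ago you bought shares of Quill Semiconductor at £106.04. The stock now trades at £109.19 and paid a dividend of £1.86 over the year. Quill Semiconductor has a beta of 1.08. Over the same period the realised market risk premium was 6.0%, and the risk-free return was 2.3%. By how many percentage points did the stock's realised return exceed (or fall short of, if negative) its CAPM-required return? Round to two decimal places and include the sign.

Realised HPR = (P1 + D1 − P0) / P0 = (109.19 + 1.86 − 106.04) / 106.04 = 5.01 / 106.04 = 4.7246%
CAPM required = R_f + β·MRP = 2.3% + 1.08 × 6.0% = 8.7800%
α = realised − required = 4.7246% − 8.7800% = -4.06%

-4.06%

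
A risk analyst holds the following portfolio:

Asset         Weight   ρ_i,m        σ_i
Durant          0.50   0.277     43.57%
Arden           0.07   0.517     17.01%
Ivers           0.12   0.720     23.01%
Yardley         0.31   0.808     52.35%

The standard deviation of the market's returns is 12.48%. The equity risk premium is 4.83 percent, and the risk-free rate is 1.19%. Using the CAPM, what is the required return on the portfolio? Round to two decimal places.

β_Durant = 0.277 × 43.57% / 12.48% = 0.9671
β_Arden = 0.517 × 17.01% / 12.48% = 0.7047
β_Ivers = 0.720 × 23.01% / 12.48% = 1.3275
β_Yardley = 0.808 × 52.35% / 12.48% = 3.3893
β_P = Σ w_i β_i = 0.50×0.9671 + 0.07×0.7047 + 0.12×1.3275 + 0.31×3.3893 = 1.7429
E(R_P) = R_f + β_P × MRP = 1.19% + 1.7429 × 4.83% = 9.61%

9.61%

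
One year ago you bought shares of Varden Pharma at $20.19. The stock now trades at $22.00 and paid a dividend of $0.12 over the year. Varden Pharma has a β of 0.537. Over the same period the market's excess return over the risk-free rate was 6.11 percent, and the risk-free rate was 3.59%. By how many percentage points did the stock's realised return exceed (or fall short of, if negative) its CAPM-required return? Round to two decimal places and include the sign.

Realised HPR = (P1 + D1 − P0) / P0 = (22.00 + 0.12 − 20.19) / 20.19 = 1.93 / 20.19 = 9.5592%
CAPM required = R_f + β·MRP = 3.59% + 0.537 × 6.11% = 6.87107%
α = realised − required = 9.5592% − 6.87107% = +2.69%

+2.69%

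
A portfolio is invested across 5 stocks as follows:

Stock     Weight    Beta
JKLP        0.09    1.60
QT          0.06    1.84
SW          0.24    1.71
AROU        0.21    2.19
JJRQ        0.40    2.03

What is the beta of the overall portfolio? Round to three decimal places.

β_P = Σ w_i β_i = 0.09×1.60 + 0.06×1.84 + 0.24×1.71 + 0.21×2.19 + 0.40×2.03 = 1.9367

1.937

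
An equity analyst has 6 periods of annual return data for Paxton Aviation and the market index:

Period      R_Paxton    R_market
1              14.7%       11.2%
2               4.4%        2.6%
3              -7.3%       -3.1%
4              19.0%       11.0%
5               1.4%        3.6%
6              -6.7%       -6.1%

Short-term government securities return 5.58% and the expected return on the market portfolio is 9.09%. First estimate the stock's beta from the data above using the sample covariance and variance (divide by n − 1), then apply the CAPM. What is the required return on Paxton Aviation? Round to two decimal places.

10.77%

Mean R_i = (14.7 + 4.4 − 7.3 + 19.0 + 1.4 − 6.7) / 6 = 4.2500%
Mean R_m = (11.2 + 2.6 − 3.1 + 11.0 + 3.6 − 6.1) / 6 = 3.2000%
Σ(R_i − R̄_i)(R_m − R̄_m) = 372.0200  ⇒  Cov = 372.0200 / 5 = 74.4040
Σ(R_m − R̄_m)² = 251.5400  ⇒  Var(R_m) = 251.5400 / 5 = 50.3080
β = Cov / Var(R_m) = 74.4040 / 50.3080 = 1.4790
MRP = 9.09% − 5.58% = 3.51%
E(R) = R_f + β × MRP = 5.58% + 1.4790 × 3.51% = 10.77%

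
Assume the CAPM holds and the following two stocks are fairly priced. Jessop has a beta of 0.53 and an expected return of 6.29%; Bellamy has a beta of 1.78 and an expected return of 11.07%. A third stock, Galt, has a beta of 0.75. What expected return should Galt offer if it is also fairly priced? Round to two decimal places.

7.13%

MRP (SML slope) = (11.07% − 6.29%) / (1.78 − 0.53) = 4.78% / 1.25 = 3.8240%
R_f (intercept) = 6.29% − 0.53 × 3.8240% = 4.2633%
E(R_Galt) = R_f + β × MRP = 4.2633% + 0.75 × 3.8240% = 7.13%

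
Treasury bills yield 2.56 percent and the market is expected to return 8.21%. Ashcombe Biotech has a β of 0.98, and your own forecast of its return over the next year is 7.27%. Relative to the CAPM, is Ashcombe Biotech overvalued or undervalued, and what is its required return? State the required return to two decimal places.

Overvalued; required return 8.10%

MRP = 8.21% − 2.56% = 5.65%
Required return = R_f + β·MRP = 2.56% + 0.98 × 5.65% = 8.10%
Forecast 7.27% < required 8.10% → the stock plots below the SML → overvalued.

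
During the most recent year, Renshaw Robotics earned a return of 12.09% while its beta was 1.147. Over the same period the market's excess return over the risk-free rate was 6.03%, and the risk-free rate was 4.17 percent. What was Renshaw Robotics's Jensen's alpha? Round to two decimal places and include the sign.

CAPM benchmark = R_f + β(R_m − R_f) = 4.17% + 1.147 × 6.03% = 11.08641%
α = actual − benchmark = 12.09% − 11.08641% = +1.00%

+1.00%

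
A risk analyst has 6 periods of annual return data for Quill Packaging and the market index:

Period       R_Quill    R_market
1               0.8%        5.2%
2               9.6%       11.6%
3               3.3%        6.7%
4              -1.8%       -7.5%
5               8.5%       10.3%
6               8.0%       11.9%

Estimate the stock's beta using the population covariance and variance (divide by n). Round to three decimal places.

0.573

Mean R_i = (0.8 + 9.6 + 3.3 − 1.8 + 8.5 + 8.0) / 6 = 4.7333%
Mean R_m = (5.2 + 11.6 + 6.7 − 7.5 + 10.3 + 11.9) / 6 = 6.3667%
Σ(R_i − R̄_i)(R_m − R̄_m) = 153.0667  ⇒  Cov = 153.0667 / 6 = 25.5111
Σ(R_m − R̄_m)² = 267.2333  ⇒  Var(R_m) = 267.2333 / 6 = 44.5389
β = Cov / Var(R_m) = 25.5111 / 44.5389 = 0.5728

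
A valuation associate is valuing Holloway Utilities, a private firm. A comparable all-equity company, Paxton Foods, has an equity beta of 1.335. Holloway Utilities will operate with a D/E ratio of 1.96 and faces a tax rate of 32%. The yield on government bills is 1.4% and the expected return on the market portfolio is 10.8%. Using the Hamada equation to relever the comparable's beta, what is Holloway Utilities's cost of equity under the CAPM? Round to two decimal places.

β_L = β_U × [1 + (1 − t)(D/E)] = 1.335 × [1 + (1 − 0.32) × 1.96]
    = 1.335 × [1 + 0.68 × 1.96] = 1.335 × 2.3328 = 3.1143
MRP = 10.8% − 1.4% = 9.40%
E(R) = R_f + β_L × MRP = 1.4% + 3.1143 × 9.4% = 30.67%

30.67%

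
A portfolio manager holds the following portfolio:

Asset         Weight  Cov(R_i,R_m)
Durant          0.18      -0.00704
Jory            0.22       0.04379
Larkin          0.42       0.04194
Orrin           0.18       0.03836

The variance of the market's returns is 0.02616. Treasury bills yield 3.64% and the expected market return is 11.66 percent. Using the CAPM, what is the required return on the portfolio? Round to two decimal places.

β_Durant = -0.00704 / 0.02616 = -0.2691
β_Jory = 0.04379 / 0.02616 = 1.6739
β_Larkin = 0.04194 / 0.02616 = 1.6032
β_Orrin = 0.03836 / 0.02616 = 1.4664
β_P = Σ w_i β_i = 0.18×-0.2691 + 0.22×1.6739 + 0.42×1.6032 + 0.18×1.4664 = 1.2571
MRP = 11.66% − 3.64% = 8.02%
E(R_P) = R_f + β_P × MRP = 3.64% + 1.2571 × 8.02% = 13.72%

13.72%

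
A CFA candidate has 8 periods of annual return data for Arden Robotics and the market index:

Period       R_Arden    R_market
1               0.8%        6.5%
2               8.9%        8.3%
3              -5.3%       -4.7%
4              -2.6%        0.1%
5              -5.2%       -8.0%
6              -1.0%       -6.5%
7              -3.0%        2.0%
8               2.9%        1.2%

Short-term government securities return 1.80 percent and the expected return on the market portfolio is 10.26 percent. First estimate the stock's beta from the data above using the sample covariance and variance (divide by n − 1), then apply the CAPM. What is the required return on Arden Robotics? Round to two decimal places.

6.94%

Mean R_i = (0.8 + 8.9 − 5.3 − 2.6 − 5.2 − 1.0 − 3.0 + 2.9) / 8 = -0.5625%
Mean R_m = (6.5 + 8.3 − 4.7 + 0.1 − 8.0 − 6.5 + 2.0 + 1.2) / 8 = -0.1375%
Σ(R_i − R̄_i)(R_m − R̄_m) = 148.6813  ⇒  Cov = 148.6813 / 7 = 21.2402
Σ(R_m − R̄_m)² = 244.7788  ⇒  Var(R_m) = 244.7788 / 7 = 34.9684
β = Cov / Var(R_m) = 21.2402 / 34.9684 = 0.6074
MRP = 10.26% − 1.80% = 8.46%
E(R) = R_f + β × MRP = 1.80% + 0.6074 × 8.46% = 6.94%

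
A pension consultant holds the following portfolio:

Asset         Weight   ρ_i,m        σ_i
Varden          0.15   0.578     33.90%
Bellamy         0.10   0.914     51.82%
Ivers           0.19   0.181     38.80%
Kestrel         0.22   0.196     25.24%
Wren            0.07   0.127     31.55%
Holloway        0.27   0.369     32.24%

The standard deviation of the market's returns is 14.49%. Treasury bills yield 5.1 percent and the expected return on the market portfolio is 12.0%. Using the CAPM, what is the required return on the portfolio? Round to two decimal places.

β_Varden = 0.578 × 33.90% / 14.49% = 1.3523
β_Bellamy = 0.914 × 51.82% / 14.49% = 3.2687
β_Ivers = 0.181 × 38.80% / 14.49% = 0.4847
β_Kestrel = 0.196 × 25.24% / 14.49% = 0.3414
β_Wren = 0.127 × 31.55% / 14.49% = 0.2765
β_Holloway = 0.369 × 32.24% / 14.49% = 0.8210
β_P = Σ w_i β_i = 0.15×1.3523 + 0.10×3.2687 + 0.19×0.4847 + 0.22×0.3414 + 0.07×0.2765 + 0.27×0.8210 = 0.9379
MRP = 12.0% − 5.1% = 6.90%
E(R_P) = R_f + β_P × MRP = 5.1% + 0.9379 × 6.9% = 11.57%

11.57%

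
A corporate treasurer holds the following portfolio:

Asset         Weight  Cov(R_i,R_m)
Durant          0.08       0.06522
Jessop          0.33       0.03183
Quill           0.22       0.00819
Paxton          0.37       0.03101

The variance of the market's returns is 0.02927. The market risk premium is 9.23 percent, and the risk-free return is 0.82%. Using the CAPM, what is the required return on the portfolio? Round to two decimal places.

9.96%

β_Durant = 0.06522 / 0.02927 = 2.2282
β_Jessop = 0.03183 / 0.02927 = 1.0875
β_Quill = 0.00819 / 0.02927 = 0.2798
β_Paxton = 0.03101 / 0.02927 = 1.0594
β_P = Σ w_i β_i = 0.08×2.2282 + 0.33×1.0875 + 0.22×0.2798 + 0.37×1.0594 = 0.9907
E(R_P) = R_f + β_P × MRP = 0.82% + 0.9907 × 9.23% = 9.96%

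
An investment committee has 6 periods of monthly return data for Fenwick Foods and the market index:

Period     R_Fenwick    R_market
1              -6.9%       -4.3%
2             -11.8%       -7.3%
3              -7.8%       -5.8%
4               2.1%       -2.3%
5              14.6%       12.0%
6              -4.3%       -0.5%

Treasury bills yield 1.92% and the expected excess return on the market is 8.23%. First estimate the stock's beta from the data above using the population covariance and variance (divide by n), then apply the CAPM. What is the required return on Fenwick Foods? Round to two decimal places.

12.53%

Mean R_i = (-6.9 − 11.8 − 7.8 + 2.1 + 14.6 − 4.3) / 6 = -2.3500%
Mean R_m = (-4.3 − 7.3 − 5.8 − 2.3 + 12.0 − 0.5) / 6 = -1.3667%
Σ(R_i − R̄_i)(R_m − R̄_m) = 314.3000  ⇒  Cov = 314.3000 / 6 = 52.3833
Σ(R_m − R̄_m)² = 243.7533  ⇒  Var(R_m) = 243.7533 / 6 = 40.6256
β = Cov / Var(R_m) = 52.3833 / 40.6256 = 1.2894
E(R) = R_f + β × MRP = 1.92% + 1.2894 × 8.23% = 12.53%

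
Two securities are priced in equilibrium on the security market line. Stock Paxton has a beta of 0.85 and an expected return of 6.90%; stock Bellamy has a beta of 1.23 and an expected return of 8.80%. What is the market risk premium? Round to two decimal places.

Both satisfy E(R) = R_f + β·MRP, so the slope of the SML is
MRP = (8.80% − 6.90%) / (1.23 − 0.85) = 1.90% / 0.38 = 5.0000%

5.00%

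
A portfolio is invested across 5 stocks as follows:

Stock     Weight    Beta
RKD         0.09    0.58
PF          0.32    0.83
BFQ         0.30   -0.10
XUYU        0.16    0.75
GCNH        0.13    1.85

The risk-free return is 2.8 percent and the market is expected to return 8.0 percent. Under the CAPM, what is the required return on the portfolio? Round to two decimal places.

β_P = Σ w_i β_i = 0.09×0.58 + 0.32×0.83 + 0.30×-0.10 + 0.16×0.75 + 0.13×1.85 = 0.6483
MRP = 8.0% − 2.8% = 5.20%
E(R_P) = R_f + β_P × MRP = 2.8% + 0.6483 × 5.2% = 6.17%

6.17%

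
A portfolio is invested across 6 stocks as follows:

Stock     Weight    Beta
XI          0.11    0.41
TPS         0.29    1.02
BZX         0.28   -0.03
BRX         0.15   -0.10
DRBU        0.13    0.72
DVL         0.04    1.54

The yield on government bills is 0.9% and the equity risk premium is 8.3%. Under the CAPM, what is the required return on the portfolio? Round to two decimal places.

β_P = Σ w_i β_i = 0.11×0.41 + 0.29×1.02 + 0.28×-0.03 + 0.15×-0.10 + 0.13×0.72 + 0.04×1.54 = 0.4727
E(R_P) = R_f + β_P × MRP = 0.9% + 0.4727 × 8.3% = 4.82%

4.82%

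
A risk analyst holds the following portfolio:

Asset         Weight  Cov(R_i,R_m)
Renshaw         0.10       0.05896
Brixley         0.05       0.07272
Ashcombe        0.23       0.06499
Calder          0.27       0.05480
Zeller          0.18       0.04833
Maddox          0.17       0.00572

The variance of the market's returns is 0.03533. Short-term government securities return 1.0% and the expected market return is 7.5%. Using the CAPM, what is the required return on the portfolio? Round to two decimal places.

β_Renshaw = 0.05896 / 0.03533 = 1.6688
β_Brixley = 0.07272 / 0.03533 = 2.0583
β_Ashcombe = 0.06499 / 0.03533 = 1.8395
β_Calder = 0.05480 / 0.03533 = 1.5511
β_Zeller = 0.04833 / 0.03533 = 1.3680
β_Maddox = 0.00572 / 0.03533 = 0.1619
β_P = Σ w_i β_i = 0.10×1.6688 + 0.05×2.0583 + 0.23×1.8395 + 0.27×1.5511 + 0.18×1.3680 + 0.17×0.1619 = 1.3854
MRP = 7.5% − 1.0% = 6.50%
E(R_P) = R_f + β_P × MRP = 1.0% + 1.3854 × 6.5% = 10.01%

10.01%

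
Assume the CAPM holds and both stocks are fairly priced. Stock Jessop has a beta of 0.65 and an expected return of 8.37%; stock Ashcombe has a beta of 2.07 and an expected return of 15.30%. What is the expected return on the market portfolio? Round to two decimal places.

Both satisfy E(R) = R_f + β·MRP, so the slope of the SML is
MRP = (15.30% − 8.37%) / (2.07 − 0.65) = 6.93% / 1.42 = 4.8803%
R_f = E(R_Jessop) − β_Jessop·MRP = 8.37% − 0.65 × 4.8803% = 5.1978%
E(R_m) = R_f + MRP = 5.1978% + 4.8803% = 10.08%

10.08%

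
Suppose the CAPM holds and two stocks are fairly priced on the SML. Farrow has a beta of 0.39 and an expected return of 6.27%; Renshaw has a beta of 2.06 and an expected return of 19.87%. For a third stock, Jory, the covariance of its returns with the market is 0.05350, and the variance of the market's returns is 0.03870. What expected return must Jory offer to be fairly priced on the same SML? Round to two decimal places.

MRP = (19.87% − 6.27%) / (2.06 − 0.39) = 8.1437%
R_f = 6.27% − 0.39 × 8.1437% = 3.0940%
β_Jory = Cov / Var(R_m) = 0.05350 / 0.03870 = 1.3824
E(R_Jory) = R_f + β × MRP = 3.0940% + 1.3824 × 8.1437% = 14.35%

14.35%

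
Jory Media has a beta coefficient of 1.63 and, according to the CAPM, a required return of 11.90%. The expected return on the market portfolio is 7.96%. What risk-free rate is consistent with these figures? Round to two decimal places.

1.71%

E(R) = R_f + β(E(R_m) − R_f) = R_f(1 − β) + β·E(R_m)
11.90% = R_f × (1 − 1.63) + 1.63 × 7.96%
11.90% = R_f × -0.63 + 12.9748%
R_f = (11.90% − 12.9748%) / -0.63 = 1.71%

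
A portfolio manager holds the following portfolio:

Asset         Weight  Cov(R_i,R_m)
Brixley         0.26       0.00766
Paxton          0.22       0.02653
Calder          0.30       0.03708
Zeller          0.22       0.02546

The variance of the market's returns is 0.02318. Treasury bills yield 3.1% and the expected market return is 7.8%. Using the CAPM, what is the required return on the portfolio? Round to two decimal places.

8.08%

β_Brixley = 0.00766 / 0.02318 = 0.3305
β_Paxton = 0.02653 / 0.02318 = 1.1445
β_Calder = 0.03708 / 0.02318 = 1.5997
β_Zeller = 0.02546 / 0.02318 = 1.0984
β_P = Σ w_i β_i = 0.26×0.3305 + 0.22×1.1445 + 0.30×1.5997 + 0.22×1.0984 = 1.0593
MRP = 7.8% − 3.1% = 4.70%
E(R_P) = R_f + β_P × MRP = 3.1% + 1.0593 × 4.7% = 8.08%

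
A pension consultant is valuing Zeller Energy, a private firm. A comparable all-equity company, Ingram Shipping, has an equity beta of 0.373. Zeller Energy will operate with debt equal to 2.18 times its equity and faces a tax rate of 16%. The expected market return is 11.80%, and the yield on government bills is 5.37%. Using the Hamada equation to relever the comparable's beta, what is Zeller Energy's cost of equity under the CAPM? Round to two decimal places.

12.16%

β_L = β_U × [1 + (1 − t)(D/E)] = 0.373 × [1 + (1 − 0.16) × 2.18]
    = 0.373 × [1 + 0.84 × 2.18] = 0.373 × 2.8312 = 1.0560
MRP = 11.80% − 5.37% = 6.43%
E(R) = R_f + β_L × MRP = 5.37% + 1.0560 × 6.43% = 12.16%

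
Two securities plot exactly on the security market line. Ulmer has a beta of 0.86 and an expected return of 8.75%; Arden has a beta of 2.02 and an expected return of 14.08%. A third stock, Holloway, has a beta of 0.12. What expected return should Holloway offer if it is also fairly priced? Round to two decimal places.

MRP (SML slope) = (14.08% − 8.75%) / (2.02 − 0.86) = 5.33% / 1.16 = 4.5948%
R_f (intercept) = 8.75% − 0.86 × 4.5948% = 4.7985%
E(R_Holloway) = R_f + β × MRP = 4.7985% + 0.12 × 4.5948% = 5.35%

5.35%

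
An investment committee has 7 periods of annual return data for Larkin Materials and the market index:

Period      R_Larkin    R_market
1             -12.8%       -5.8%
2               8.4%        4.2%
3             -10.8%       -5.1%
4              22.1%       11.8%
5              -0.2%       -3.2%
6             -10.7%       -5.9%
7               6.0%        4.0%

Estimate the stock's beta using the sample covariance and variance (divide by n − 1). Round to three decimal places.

Mean R_i = (-12.8 + 8.4 − 10.8 + 22.1 − 0.2 − 10.7 + 6.0) / 7 = 0.2857%
Mean R_m = (-5.8 + 4.2 − 5.1 + 11.8 − 3.2 − 5.9 + 4.0) / 7 = 0.0000%
Σ(R_i − R̄_i)(R_m − R̄_m) = 513.1500  ⇒  Cov = 513.1500 / 6 = 85.5250
Σ(R_m − R̄_m)² = 277.5800  ⇒  Var(R_m) = 277.5800 / 6 = 46.2633
β = Cov / Var(R_m) = 85.5250 / 46.2633 = 1.8487

1.849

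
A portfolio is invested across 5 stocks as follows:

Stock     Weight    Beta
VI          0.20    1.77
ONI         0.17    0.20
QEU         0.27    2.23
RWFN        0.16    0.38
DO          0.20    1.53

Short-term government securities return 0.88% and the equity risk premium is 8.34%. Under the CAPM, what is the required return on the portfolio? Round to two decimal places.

β_P = Σ w_i β_i = 0.20×1.77 + 0.17×0.20 + 0.27×2.23 + 0.16×0.38 + 0.20×1.53 = 1.3569
E(R_P) = R_f + β_P × MRP = 0.88% + 1.3569 × 8.34% = 12.20%

12.20%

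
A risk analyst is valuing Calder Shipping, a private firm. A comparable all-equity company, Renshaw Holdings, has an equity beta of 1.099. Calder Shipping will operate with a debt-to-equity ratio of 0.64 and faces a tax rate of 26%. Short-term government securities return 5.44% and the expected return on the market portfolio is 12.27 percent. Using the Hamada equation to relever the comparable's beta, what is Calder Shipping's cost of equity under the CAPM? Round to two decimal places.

β_L = β_U × [1 + (1 − t)(D/E)] = 1.099 × [1 + (1 − 0.26) × 0.64]
    = 1.099 × [1 + 0.74 × 0.64] = 1.099 × 1.4736 = 1.6195
MRP = 12.27% − 5.44% = 6.83%
E(R) = R_f + β_L × MRP = 5.44% + 1.6195 × 6.83% = 16.50%

16.50%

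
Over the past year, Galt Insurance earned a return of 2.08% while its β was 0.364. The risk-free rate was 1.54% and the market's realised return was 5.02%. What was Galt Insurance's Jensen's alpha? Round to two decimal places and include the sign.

Market excess return = 5.02% − 1.54% = 3.48%
CAPM benchmark = R_f + β(R_m − R_f) = 1.54% + 0.364 × 3.48% = 2.80672%
α = actual − benchmark = 2.08% − 2.80672% = -0.73%

-0.73%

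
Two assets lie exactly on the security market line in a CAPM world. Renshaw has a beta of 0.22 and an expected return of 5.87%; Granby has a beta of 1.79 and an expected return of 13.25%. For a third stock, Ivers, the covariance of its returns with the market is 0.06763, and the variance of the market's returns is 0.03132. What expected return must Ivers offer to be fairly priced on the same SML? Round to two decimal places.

MRP = (13.25% − 5.87%) / (1.79 − 0.22) = 4.7006%
R_f = 5.87% − 0.22 × 4.7006% = 4.8359%
β_Ivers = Cov / Var(R_m) = 0.06763 / 0.03132 = 2.1593
E(R_Ivers) = R_f + β × MRP = 4.8359% + 2.1593 × 4.7006% = 14.99%

14.99%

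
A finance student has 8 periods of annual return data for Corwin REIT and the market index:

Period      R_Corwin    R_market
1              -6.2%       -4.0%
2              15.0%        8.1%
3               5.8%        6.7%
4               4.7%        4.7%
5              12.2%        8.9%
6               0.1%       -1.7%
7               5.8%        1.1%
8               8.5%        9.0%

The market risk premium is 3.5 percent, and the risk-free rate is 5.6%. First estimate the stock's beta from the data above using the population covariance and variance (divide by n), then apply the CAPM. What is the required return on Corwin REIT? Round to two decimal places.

Mean R_i = (-6.2 + 15.0 + 5.8 + 4.7 + 12.2 + 0.1 + 5.8 + 8.5) / 8 = 5.7375%
Mean R_m = (-4.0 + 8.1 + 6.7 + 4.7 + 8.9 − 1.7 + 1.1 + 9.0) / 8 = 4.1000%
Σ(R_i − R̄_i)(R_m − R̄_m) = 210.3500  ⇒  Cov = 210.3500 / 8 = 26.2938
Σ(R_m − R̄_m)² = 178.4200  ⇒  Var(R_m) = 178.4200 / 8 = 22.3025
β = Cov / Var(R_m) = 26.2938 / 22.3025 = 1.1790
E(R) = R_f + β × MRP = 5.6% + 1.1790 × 3.5% = 9.73%

9.73%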